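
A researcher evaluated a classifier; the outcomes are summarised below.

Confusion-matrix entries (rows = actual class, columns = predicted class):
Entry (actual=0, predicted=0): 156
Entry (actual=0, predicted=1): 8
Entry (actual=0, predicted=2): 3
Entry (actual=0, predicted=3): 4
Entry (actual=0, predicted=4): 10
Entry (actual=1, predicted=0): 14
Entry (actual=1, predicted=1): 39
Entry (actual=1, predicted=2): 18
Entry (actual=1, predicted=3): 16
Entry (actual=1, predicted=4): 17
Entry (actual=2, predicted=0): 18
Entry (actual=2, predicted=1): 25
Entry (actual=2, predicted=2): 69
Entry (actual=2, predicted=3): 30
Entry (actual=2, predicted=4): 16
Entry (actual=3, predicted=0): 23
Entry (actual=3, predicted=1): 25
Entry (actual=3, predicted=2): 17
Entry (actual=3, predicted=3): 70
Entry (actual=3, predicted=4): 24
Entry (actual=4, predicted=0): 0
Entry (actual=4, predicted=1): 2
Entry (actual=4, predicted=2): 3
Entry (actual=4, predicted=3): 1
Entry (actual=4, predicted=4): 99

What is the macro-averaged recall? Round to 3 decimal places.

Per-class recall (TP/(TP+FN)):
  0: TP=156, FN=8+3+4+10=25 → 156/181 = 0.8619
  1: TP=39, FN=14+18+16+17=65 → 39/104 = 0.3750
  2: TP=69, FN=18+25+30+16=89 → 69/158 = 0.4367
  3: TP=70, FN=23+25+17+24=89 → 70/159 = 0.4403
  4: TP=99, FN=0+2+3+1=6 → 99/105 = 0.9429
Macro-recall = mean = (0.8619 + 0.3750 + 0.4367 + 0.4403 + 0.9429) / 5 = 0.611

0.611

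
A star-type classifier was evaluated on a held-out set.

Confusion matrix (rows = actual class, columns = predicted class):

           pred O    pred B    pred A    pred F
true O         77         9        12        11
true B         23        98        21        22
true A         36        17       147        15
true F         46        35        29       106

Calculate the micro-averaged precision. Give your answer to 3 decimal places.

0.608

Micro-averaging pools counts across classes: ΣTP=428, ΣFP=276, ΣFN=276.
Micro-precision = TP/(TP+FP) on pooled counts = 0.608 (equals overall accuracy in single-label multiclass).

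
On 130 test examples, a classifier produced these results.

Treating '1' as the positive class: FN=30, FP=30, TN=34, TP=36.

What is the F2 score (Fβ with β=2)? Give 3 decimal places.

0.545

Fβ = (1+β²)·TP / ((1+β²)·TP + β²·FN + FP), with β²=4
= 5·36 / (5·36 + 4·30 + 30) = 0.545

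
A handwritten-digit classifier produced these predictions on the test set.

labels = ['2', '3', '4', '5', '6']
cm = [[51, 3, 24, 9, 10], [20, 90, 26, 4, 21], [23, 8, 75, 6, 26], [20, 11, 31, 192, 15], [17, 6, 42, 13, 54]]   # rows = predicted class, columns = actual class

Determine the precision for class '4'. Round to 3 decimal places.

precision = TP/(TP+FP).
4: TP=75, FP=23+8+6+26=63 → 75/138 = 0.5435

0.543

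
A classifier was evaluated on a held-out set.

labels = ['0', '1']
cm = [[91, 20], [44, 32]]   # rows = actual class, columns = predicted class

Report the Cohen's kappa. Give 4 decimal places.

0.2535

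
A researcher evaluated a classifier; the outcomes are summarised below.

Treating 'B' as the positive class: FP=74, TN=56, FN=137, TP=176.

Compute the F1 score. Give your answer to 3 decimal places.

Precision = TP/(TP+FP) = 176/250 = 0.7040
Recall = TP/(TP+FN) = 176/313 = 0.5623
F1 = 2·TP/(2·TP+FP+FN) = 352/563 = 0.625

0.625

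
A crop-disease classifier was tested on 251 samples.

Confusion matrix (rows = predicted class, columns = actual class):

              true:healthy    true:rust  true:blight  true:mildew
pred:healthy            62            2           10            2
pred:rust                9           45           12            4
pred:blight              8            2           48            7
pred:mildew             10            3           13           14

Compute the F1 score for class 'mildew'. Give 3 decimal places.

0.418

One-vs-rest for 'mildew': TP = diagonal; FP = other classes predicted 'mildew'; FN = 'mildew' predicted as other.
F1 score = 2·TP/(2·TP+FP+FN).
mildew: TP=14, FP=10+3+13=26, FN=2+4+7=13 → 28/67 = 0.4179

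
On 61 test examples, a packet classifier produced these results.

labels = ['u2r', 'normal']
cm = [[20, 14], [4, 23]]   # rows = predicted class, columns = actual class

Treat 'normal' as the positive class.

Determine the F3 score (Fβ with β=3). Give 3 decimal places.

0.639

Fβ = (1+β²)·TP / ((1+β²)·TP + β²·FN + FP), with β²=9
= 10·23 / (10·23 + 9·14 + 4) = 0.639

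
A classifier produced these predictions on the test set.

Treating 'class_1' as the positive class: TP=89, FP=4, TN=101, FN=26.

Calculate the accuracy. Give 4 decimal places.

Accuracy = (TP+TN)/N = (89+101)/220 = 0.8636

0.8636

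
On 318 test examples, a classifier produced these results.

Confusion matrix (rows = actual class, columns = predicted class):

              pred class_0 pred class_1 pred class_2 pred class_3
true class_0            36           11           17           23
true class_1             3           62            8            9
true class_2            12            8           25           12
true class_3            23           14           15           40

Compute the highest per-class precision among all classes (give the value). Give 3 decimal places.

Per-class precision (TP/(TP+FP)):
  class_0: TP=36, FP=3+12+23=38 → 36/74 = 0.4865
  class_1: TP=62, FP=11+8+14=33 → 62/95 = 0.6526
  class_2: TP=25, FP=17+8+15=40 → 25/65 = 0.3846
  class_3: TP=40, FP=23+9+12=44 → 40/84 = 0.4762
Highest is class 'class_1' with precision = 0.653.

0.653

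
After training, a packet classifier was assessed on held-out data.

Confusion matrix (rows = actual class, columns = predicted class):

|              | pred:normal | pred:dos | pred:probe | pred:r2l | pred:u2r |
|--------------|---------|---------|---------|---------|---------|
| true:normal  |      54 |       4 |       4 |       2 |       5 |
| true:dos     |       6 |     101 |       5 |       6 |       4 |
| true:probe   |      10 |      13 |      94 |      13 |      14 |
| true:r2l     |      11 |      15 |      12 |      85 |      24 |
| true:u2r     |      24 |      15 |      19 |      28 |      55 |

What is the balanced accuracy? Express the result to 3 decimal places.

0.646

Balanced accuracy = mean of per-class recall.
  normal: recall = 54/69 = 0.7826
  dos: recall = 101/122 = 0.8279
  probe: recall = 94/144 = 0.6528
  r2l: recall = 85/147 = 0.5782
  u2r: recall = 55/141 = 0.3901
Mean = (0.7826 + 0.8279 + 0.6528 + 0.5782 + 0.3901) / 5 = 0.646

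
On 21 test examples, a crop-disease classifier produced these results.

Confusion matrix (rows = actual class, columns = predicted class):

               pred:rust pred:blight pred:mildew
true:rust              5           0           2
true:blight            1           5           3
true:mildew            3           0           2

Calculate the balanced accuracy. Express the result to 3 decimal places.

0.557

Balanced accuracy = mean of per-class recall.
  rust: recall = 5/7 = 0.7143
  blight: recall = 5/9 = 0.5556
  mildew: recall = 2/5 = 0.4000
Mean = (0.7143 + 0.5556 + 0.4000) / 3 = 0.557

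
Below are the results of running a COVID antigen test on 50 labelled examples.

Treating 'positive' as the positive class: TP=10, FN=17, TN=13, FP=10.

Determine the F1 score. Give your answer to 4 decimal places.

0.4255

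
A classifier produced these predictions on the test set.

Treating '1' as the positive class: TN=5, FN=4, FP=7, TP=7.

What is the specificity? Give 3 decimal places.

0.417

Specificity = TN/(TN+FP) = 5/(5+7) = 0.417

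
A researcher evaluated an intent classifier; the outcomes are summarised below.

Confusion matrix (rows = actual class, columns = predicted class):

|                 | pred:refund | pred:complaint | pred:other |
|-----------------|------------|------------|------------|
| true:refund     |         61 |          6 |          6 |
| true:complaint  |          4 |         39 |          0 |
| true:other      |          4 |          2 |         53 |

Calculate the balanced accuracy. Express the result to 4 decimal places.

Balanced accuracy = mean of per-class recall.
  refund: recall = 61/73 = 0.83562
  complaint: recall = 39/43 = 0.90698
  other: recall = 53/59 = 0.89831
Mean = (0.83562 + 0.90698 + 0.89831) / 3 = 0.8803

0.8803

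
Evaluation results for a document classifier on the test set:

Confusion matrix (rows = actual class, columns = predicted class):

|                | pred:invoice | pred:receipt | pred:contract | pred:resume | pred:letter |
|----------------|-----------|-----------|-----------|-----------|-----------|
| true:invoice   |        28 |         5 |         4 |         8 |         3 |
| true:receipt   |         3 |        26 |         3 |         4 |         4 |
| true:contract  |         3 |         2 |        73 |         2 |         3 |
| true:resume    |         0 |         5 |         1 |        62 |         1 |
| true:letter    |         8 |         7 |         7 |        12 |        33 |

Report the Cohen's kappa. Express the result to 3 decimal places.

0.648

Observed agreement pₒ = trace/N = 222/307 = 0.7231
Expected agreement pₑ = Σ (rowᵢ·colᵢ)/N² = (48·42 + 40·45 + 83·88 + 69·88 + 67·44)/307² = 0.2137
κ = (pₒ − pₑ)/(1 − pₑ) = (0.7231 − 0.2137)/(1 − 0.2137) = 0.648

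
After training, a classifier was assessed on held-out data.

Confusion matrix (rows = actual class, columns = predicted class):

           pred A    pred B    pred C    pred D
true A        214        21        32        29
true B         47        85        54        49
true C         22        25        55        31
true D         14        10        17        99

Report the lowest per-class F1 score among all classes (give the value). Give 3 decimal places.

0.378

Per-class F1 score (2·TP/(2·TP+FP+FN)):
  A: TP=214, FP=47+22+14=83, FN=21+32+29=82 → 428/593 = 0.7218
  B: TP=85, FP=21+25+10=56, FN=47+54+49=150 → 170/376 = 0.4521
  C: TP=55, FP=32+54+17=103, FN=22+25+31=78 → 110/291 = 0.3780
  D: TP=99, FP=29+49+31=109, FN=14+10+17=41 → 198/348 = 0.5690
Lowest is class 'C' with F1 score = 0.378.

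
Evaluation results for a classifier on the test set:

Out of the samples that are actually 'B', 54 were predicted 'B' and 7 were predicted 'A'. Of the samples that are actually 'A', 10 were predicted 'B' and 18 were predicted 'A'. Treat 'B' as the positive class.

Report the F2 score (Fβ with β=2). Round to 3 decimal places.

0.877

Fβ = (1+β²)·TP / ((1+β²)·TP + β²·FN + FP), with β²=4
= 5·54 / (5·54 + 4·7 + 10) = 0.877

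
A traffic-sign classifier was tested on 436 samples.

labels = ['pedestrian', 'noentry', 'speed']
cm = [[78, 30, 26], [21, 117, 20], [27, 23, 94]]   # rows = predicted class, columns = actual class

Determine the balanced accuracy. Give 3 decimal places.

Balanced accuracy = mean of per-class recall.
  pedestrian: recall = 78/126 = 0.6190
  noentry: recall = 117/170 = 0.6882
  speed: recall = 94/140 = 0.6714
Mean = (0.6190 + 0.6882 + 0.6714) / 3 = 0.660

0.660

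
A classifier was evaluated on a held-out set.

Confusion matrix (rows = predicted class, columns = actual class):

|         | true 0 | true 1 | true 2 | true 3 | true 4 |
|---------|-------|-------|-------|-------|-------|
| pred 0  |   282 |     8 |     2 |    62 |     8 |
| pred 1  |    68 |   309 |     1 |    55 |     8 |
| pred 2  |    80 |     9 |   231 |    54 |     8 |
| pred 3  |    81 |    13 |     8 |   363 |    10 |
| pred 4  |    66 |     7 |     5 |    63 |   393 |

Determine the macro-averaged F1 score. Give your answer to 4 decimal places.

0.7231

Per-class F1 score (2·TP/(2·TP+FP+FN)):
  0: TP=282, FP=8+2+62+8=80, FN=68+80+81+66=295 → 564/939 = 0.60064
  1: TP=309, FP=68+1+55+8=132, FN=8+9+13+7=37 → 618/787 = 0.78526
  2: TP=231, FP=80+9+54+8=151, FN=2+1+8+5=16 → 462/629 = 0.73450
  3: TP=363, FP=81+13+8+10=112, FN=62+55+54+63=234 → 726/1072 = 0.67724
  4: TP=393, FP=66+7+5+63=141, FN=8+8+8+10=34 → 786/961 = 0.81790
Macro-F1 score = mean = (0.60064 + 0.78526 + 0.73450 + 0.67724 + 0.81790) / 5 = 0.7231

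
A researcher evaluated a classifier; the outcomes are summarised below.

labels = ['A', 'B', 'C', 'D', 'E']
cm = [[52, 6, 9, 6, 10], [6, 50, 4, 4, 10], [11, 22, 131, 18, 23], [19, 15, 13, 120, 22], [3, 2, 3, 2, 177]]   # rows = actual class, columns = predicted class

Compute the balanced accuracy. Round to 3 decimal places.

Balanced accuracy = mean of per-class recall.
  A: recall = 52/83 = 0.6265
  B: recall = 50/74 = 0.6757
  C: recall = 131/205 = 0.6390
  D: recall = 120/189 = 0.6349
  E: recall = 177/187 = 0.9465
Mean = (0.6265 + 0.6757 + 0.6390 + 0.6349 + 0.9465) / 5 = 0.705

0.705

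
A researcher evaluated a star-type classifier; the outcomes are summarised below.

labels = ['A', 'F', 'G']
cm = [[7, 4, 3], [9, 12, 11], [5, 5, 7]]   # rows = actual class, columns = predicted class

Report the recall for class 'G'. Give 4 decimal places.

0.4118

recall = TP/(TP+FN).
G: TP=7, FN=5+5=10 → 7/17 = 0.41176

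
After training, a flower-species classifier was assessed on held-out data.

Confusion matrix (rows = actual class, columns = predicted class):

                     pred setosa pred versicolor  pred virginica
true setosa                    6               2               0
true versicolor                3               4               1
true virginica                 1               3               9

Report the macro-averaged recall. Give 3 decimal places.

Per-class recall (TP/(TP+FN)):
  setosa: TP=6, FN=2+0=2 → 6/8 = 0.7500
  versicolor: TP=4, FN=3+1=4 → 4/8 = 0.5000
  virginica: TP=9, FN=1+3=4 → 9/13 = 0.6923
Macro-recall = mean = (0.7500 + 0.5000 + 0.6923) / 3 = 0.647

0.647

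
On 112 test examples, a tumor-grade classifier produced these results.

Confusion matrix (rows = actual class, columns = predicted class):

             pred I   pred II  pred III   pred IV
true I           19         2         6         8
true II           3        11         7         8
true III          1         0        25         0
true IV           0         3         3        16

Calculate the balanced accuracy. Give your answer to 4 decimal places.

Balanced accuracy = mean of per-class recall.
  I: recall = 19/35 = 0.54286
  II: recall = 11/29 = 0.37931
  III: recall = 25/26 = 0.96154
  IV: recall = 16/22 = 0.72727
Mean = (0.54286 + 0.37931 + 0.96154 + 0.72727) / 4 = 0.6527

0.6527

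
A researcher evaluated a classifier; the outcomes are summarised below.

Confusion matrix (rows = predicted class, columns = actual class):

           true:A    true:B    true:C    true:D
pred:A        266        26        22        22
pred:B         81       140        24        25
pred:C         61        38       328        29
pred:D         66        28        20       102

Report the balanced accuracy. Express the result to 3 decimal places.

0.643

Balanced accuracy = mean of per-class recall.
  A: recall = 266/474 = 0.5612
  B: recall = 140/232 = 0.6034
  C: recall = 328/394 = 0.8325
  D: recall = 102/178 = 0.5730
Mean = (0.5612 + 0.6034 + 0.8325 + 0.5730) / 4 = 0.643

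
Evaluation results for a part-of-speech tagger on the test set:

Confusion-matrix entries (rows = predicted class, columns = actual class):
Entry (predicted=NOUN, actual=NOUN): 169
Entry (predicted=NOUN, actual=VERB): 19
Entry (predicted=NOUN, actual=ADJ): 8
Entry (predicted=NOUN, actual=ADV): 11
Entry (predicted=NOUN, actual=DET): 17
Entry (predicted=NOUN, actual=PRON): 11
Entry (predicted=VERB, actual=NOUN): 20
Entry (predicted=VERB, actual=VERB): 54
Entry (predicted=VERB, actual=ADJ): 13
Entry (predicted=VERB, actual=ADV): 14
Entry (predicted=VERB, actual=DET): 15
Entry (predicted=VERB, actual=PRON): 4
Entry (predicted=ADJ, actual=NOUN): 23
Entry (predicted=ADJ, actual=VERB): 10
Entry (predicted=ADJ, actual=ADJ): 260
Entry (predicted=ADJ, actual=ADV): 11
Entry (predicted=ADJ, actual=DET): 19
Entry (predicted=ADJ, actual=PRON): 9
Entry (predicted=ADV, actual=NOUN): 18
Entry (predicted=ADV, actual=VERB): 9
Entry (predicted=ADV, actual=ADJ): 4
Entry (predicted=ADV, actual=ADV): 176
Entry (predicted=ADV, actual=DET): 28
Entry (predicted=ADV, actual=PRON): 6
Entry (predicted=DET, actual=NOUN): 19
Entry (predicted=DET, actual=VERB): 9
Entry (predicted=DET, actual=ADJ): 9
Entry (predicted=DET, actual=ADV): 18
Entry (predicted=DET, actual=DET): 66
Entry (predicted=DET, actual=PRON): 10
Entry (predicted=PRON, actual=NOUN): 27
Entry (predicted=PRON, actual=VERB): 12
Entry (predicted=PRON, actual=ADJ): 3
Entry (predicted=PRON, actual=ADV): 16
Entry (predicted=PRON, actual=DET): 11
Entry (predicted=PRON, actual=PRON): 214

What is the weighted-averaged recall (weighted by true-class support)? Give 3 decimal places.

0.700

Per-class recall (TP/(TP+FN)):
  NOUN: TP=169, FN=20+23+18+19+27=107 → 169/276 = 0.6123
  VERB: TP=54, FN=19+10+9+9+12=59 → 54/113 = 0.4779
  ADJ: TP=260, FN=8+13+4+9+3=37 → 260/297 = 0.8754
  ADV: TP=176, FN=11+14+11+18+16=70 → 176/246 = 0.7154
  DET: TP=66, FN=17+15+19+28+11=90 → 66/156 = 0.4231
  PRON: TP=214, FN=11+4+9+6+10=40 → 214/254 = 0.8425
Weighted-recall = Σ (supportᵢ/N)·recallᵢ with N=1342: (276/1342)·0.6123 + (113/1342)·0.4779 + (297/1342)·0.8754 + (246/1342)·0.7154 + (156/1342)·0.4231 + (254/1342)·0.8425 = 0.700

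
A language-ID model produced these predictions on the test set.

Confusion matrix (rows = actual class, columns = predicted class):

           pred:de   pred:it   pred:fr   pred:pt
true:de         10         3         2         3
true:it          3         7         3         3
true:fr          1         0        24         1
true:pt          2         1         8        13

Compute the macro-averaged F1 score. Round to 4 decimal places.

0.6149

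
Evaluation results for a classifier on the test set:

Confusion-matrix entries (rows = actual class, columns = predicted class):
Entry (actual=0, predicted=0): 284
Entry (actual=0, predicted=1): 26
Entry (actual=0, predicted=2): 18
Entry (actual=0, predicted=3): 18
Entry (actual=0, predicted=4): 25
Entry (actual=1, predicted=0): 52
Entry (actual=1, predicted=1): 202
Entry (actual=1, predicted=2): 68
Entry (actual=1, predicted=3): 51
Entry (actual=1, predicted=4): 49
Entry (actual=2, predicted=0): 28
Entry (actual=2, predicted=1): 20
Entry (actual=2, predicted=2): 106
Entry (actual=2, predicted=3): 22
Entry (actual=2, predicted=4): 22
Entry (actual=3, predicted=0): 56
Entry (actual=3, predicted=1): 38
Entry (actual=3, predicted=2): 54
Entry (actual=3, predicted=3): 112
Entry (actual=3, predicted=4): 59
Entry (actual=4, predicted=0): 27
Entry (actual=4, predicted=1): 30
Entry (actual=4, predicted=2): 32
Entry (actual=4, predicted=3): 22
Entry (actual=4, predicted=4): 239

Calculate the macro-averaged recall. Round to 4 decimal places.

0.5627

Per-class recall (TP/(TP+FN)):
  0: TP=284, FN=26+18+18+25=87 → 284/371 = 0.76550
  1: TP=202, FN=52+68+51+49=220 → 202/422 = 0.47867
  2: TP=106, FN=28+20+22+22=92 → 106/198 = 0.53535
  3: TP=112, FN=56+38+54+59=207 → 112/319 = 0.35110
  4: TP=239, FN=27+30+32+22=111 → 239/350 = 0.68286
Macro-recall = mean = (0.76550 + 0.47867 + 0.53535 + 0.35110 + 0.68286) / 5 = 0.5627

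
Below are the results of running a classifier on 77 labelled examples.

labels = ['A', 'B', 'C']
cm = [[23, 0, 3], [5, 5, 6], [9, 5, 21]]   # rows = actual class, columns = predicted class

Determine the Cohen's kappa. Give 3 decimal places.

0.426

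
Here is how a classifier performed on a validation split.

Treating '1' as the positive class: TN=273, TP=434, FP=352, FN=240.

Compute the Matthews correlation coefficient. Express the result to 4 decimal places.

0.0825

MCC = (TP·TN − FP·FN) / √((TP+FP)(TP+FN)(TN+FP)(TN+FN))
Numerator = 434·273 − 352·240 = 34002
Denominator = √(786·674·625·513) = √169855582500 = 412135.3934
MCC = 34002 / 412135.3934 = 0.0825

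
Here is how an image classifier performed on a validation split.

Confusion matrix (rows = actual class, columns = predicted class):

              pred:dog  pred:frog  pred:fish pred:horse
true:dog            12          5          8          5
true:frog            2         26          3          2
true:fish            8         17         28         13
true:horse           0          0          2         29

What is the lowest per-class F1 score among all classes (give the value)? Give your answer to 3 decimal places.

0.462

Per-class F1 score (2·TP/(2·TP+FP+FN)):
  dog: TP=12, FP=2+8+0=10, FN=5+8+5=18 → 24/52 = 0.4615
  frog: TP=26, FP=5+17+0=22, FN=2+3+2=7 → 52/81 = 0.6420
  fish: TP=28, FP=8+3+2=13, FN=8+17+13=38 → 56/107 = 0.5234
  horse: TP=29, FP=5+2+13=20, FN=0+0+2=2 → 58/80 = 0.7250
Lowest is class 'dog' with F1 score = 0.462.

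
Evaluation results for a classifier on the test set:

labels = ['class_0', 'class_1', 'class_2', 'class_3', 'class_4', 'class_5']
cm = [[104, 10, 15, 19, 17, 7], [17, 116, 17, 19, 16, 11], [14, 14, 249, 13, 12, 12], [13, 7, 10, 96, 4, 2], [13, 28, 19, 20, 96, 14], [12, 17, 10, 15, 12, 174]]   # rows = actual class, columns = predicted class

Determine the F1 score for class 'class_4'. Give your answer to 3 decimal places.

0.553

One-vs-rest for 'class_4': TP = diagonal; FP = other classes predicted 'class_4'; FN = 'class_4' predicted as other.
F1 score = 2·TP/(2·TP+FP+FN).
class_4: TP=96, FP=17+16+12+4+12=61, FN=13+28+19+20+14=94 → 192/347 = 0.5533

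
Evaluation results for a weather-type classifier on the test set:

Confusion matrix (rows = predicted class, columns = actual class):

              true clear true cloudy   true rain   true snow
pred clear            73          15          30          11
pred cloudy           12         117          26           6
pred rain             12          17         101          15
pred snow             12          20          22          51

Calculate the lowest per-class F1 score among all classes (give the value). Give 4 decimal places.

Per-class F1 score (2·TP/(2·TP+FP+FN)):
  clear: TP=73, FP=15+30+11=56, FN=12+12+12=36 → 146/238 = 0.61345
  cloudy: TP=117, FP=12+26+6=44, FN=15+17+20=52 → 234/330 = 0.70909
  rain: TP=101, FP=12+17+15=44, FN=30+26+22=78 → 202/324 = 0.62346
  snow: TP=51, FP=12+20+22=54, FN=11+6+15=32 → 102/188 = 0.54255
Lowest is class 'snow' with F1 score = 0.5426.

0.5426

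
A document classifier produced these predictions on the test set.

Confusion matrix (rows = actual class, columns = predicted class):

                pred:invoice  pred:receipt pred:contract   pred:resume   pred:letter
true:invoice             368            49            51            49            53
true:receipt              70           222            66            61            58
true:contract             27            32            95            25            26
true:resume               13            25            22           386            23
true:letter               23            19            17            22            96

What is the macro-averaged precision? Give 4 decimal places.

0.5677

Per-class precision (TP/(TP+FP)):
  invoice: TP=368, FP=70+27+13+23=133 → 368/501 = 0.73453
  receipt: TP=222, FP=49+32+25+19=125 → 222/347 = 0.63977
  contract: TP=95, FP=51+66+22+17=156 → 95/251 = 0.37849
  resume: TP=386, FP=49+61+25+22=157 → 386/543 = 0.71087
  letter: TP=96, FP=53+58+26+23=160 → 96/256 = 0.37500
Macro-precision = mean = (0.73453 + 0.63977 + 0.37849 + 0.71087 + 0.37500) / 5 = 0.5677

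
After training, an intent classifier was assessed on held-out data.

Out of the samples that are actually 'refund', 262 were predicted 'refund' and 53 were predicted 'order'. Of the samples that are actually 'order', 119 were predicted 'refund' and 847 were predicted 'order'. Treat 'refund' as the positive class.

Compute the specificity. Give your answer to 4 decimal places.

Specificity = TN/(TN+FP) = 847/(847+119) = 0.8768

0.8768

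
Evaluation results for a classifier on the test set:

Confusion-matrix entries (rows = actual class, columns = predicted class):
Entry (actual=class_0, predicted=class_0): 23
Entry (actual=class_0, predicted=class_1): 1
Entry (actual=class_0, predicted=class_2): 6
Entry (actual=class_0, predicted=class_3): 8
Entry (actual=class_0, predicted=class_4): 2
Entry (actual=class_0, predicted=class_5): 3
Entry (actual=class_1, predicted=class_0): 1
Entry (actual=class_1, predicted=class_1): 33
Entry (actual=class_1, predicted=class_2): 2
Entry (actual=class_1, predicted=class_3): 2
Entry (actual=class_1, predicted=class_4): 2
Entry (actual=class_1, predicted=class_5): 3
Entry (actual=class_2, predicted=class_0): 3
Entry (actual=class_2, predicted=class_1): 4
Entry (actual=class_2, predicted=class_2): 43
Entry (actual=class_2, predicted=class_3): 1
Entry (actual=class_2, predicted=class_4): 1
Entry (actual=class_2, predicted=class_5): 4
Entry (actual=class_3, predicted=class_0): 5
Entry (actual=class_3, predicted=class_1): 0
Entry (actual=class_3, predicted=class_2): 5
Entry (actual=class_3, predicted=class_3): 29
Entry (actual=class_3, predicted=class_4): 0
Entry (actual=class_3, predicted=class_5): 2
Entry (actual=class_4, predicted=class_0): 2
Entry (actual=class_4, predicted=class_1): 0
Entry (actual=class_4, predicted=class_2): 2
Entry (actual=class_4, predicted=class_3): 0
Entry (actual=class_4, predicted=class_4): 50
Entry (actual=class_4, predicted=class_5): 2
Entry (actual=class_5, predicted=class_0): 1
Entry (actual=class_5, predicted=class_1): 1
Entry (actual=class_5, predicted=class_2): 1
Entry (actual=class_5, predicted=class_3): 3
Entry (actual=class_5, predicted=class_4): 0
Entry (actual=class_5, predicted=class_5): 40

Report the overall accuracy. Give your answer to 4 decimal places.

Accuracy = trace / total = (23+33+43+29+50+40=218) / 285 = 218/285 = 0.7649

0.7649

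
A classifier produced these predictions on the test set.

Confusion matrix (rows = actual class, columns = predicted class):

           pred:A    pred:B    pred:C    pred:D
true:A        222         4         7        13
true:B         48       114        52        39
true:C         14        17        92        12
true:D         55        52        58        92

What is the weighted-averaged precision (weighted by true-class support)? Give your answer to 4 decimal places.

Per-class precision (TP/(TP+FP)):
  A: TP=222, FP=48+14+55=117 → 222/339 = 0.65487
  B: TP=114, FP=4+17+52=73 → 114/187 = 0.60963
  C: TP=92, FP=7+52+58=117 → 92/209 = 0.44019
  D: TP=92, FP=13+39+12=64 → 92/156 = 0.58974
Weighted-precision = Σ (supportᵢ/N)·precisionᵢ with N=891: (246/891)·0.65487 + (253/891)·0.60963 + (135/891)·0.44019 + (257/891)·0.58974 = 0.5907

0.5907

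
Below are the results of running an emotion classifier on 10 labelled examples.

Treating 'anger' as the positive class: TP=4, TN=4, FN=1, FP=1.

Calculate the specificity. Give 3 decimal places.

Specificity = TN/(TN+FP) = 4/(4+1) = 0.800

0.800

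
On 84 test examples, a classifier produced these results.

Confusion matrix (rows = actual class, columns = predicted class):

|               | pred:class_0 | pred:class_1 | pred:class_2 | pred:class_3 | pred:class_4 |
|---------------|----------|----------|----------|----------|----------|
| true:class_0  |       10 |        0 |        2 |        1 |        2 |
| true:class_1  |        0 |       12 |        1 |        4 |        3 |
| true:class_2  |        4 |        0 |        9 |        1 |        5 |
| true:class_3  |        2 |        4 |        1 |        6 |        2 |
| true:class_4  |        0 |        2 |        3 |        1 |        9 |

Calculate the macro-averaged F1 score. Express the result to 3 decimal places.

Per-class F1 score (2·TP/(2·TP+FP+FN)):
  class_0: TP=10, FP=0+4+2+0=6, FN=0+2+1+2=5 → 20/31 = 0.6452
  class_1: TP=12, FP=0+0+4+2=6, FN=0+1+4+3=8 → 24/38 = 0.6316
  class_2: TP=9, FP=2+1+1+3=7, FN=4+0+1+5=10 → 18/35 = 0.5143
  class_3: TP=6, FP=1+4+1+1=7, FN=2+4+1+2=9 → 12/28 = 0.4286
  class_4: TP=9, FP=2+3+5+2=12, FN=0+2+3+1=6 → 18/36 = 0.5000
Macro-F1 score = mean = (0.6452 + 0.6316 + 0.5143 + 0.4286 + 0.5000) / 5 = 0.544

0.544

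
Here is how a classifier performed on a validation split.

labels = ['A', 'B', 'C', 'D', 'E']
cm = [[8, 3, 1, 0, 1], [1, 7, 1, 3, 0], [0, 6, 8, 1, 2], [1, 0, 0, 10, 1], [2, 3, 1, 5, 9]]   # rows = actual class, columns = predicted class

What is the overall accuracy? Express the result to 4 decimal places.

0.5676

Accuracy = trace / total = (8+7+8+10+9=42) / 74 = 42/74 = 0.5676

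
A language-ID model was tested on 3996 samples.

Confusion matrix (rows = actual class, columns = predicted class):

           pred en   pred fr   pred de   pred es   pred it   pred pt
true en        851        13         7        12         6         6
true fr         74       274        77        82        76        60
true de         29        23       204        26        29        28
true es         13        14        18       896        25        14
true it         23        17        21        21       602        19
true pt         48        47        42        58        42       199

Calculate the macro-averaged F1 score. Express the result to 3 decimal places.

Per-class F1 score (2·TP/(2·TP+FP+FN)):
  en: TP=851, FP=74+29+13+23+48=187, FN=13+7+12+6+6=44 → 1702/1933 = 0.8805
  fr: TP=274, FP=13+23+14+17+47=114, FN=74+77+82+76+60=369 → 548/1031 = 0.5315
  de: TP=204, FP=7+77+18+21+42=165, FN=29+23+26+29+28=135 → 408/708 = 0.5763
  es: TP=896, FP=12+82+26+21+58=199, FN=13+14+18+25+14=84 → 1792/2075 = 0.8636
  it: TP=602, FP=6+76+29+25+42=178, FN=23+17+21+21+19=101 → 1204/1483 = 0.8119
  pt: TP=199, FP=6+60+28+14+19=127, FN=48+47+42+58+42=237 → 398/762 = 0.5223
Macro-F1 score = mean = (0.8805 + 0.5315 + 0.5763 + 0.8636 + 0.8119 + 0.5223) / 6 = 0.698

0.698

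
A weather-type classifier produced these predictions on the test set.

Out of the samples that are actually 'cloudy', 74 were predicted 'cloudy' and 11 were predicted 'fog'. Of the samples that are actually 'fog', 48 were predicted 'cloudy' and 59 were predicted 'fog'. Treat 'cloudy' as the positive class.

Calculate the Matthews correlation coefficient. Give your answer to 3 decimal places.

MCC = (TP·TN − FP·FN) / √((TP+FP)(TP+FN)(TN+FP)(TN+FN))
Numerator = 74·59 − 48·11 = 3838
Denominator = √(122·85·107·70) = √77671300 = 8813.1322
MCC = 3838 / 8813.1322 = 0.435

0.435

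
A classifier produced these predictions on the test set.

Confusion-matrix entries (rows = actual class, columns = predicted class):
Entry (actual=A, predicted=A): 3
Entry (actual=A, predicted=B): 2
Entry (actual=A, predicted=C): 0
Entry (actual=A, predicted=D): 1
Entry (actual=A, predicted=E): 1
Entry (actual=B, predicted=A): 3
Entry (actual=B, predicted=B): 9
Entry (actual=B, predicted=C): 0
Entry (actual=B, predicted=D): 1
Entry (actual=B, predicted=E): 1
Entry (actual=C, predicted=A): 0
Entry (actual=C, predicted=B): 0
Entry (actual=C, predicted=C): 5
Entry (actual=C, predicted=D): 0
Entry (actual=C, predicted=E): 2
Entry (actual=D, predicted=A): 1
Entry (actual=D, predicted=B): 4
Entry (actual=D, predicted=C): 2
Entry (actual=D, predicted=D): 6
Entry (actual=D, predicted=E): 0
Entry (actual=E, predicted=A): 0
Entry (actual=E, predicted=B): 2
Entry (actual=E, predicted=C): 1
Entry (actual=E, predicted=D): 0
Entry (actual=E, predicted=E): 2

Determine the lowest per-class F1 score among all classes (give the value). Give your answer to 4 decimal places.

Per-class F1 score (2·TP/(2·TP+FP+FN)):
  A: TP=3, FP=3+0+1+0=4, FN=2+0+1+1=4 → 6/14 = 0.42857
  B: TP=9, FP=2+0+4+2=8, FN=3+0+1+1=5 → 18/31 = 0.58065
  C: TP=5, FP=0+0+2+1=3, FN=0+0+0+2=2 → 10/15 = 0.66667
  D: TP=6, FP=1+1+0+0=2, FN=1+4+2+0=7 → 12/21 = 0.57143
  E: TP=2, FP=1+1+2+0=4, FN=0+2+1+0=3 → 4/11 = 0.36364
Lowest is class 'E' with F1 score = 0.3636.

0.3636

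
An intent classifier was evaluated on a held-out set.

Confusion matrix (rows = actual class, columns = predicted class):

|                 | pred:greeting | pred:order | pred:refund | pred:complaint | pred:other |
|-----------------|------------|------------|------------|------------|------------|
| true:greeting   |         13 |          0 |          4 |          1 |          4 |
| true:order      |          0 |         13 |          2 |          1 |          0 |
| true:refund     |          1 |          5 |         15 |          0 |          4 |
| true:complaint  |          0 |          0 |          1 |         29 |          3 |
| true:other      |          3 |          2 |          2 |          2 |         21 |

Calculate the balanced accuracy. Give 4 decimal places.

Balanced accuracy = mean of per-class recall.
  greeting: recall = 13/22 = 0.59091
  order: recall = 13/16 = 0.81250
  refund: recall = 15/25 = 0.60000
  complaint: recall = 29/33 = 0.87879
  other: recall = 21/30 = 0.70000
Mean = (0.59091 + 0.81250 + 0.60000 + 0.87879 + 0.70000) / 5 = 0.7164

0.7164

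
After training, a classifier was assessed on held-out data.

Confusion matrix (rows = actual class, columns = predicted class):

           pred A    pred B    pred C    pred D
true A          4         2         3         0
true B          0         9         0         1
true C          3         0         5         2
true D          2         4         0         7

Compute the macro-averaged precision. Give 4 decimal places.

Per-class precision (TP/(TP+FP)):
  A: TP=4, FP=0+3+2=5 → 4/9 = 0.44444
  B: TP=9, FP=2+0+4=6 → 9/15 = 0.60000
  C: TP=5, FP=3+0+0=3 → 5/8 = 0.62500
  D: TP=7, FP=0+1+2=3 → 7/10 = 0.70000
Macro-precision = mean = (0.44444 + 0.60000 + 0.62500 + 0.70000) / 4 = 0.5924

0.5924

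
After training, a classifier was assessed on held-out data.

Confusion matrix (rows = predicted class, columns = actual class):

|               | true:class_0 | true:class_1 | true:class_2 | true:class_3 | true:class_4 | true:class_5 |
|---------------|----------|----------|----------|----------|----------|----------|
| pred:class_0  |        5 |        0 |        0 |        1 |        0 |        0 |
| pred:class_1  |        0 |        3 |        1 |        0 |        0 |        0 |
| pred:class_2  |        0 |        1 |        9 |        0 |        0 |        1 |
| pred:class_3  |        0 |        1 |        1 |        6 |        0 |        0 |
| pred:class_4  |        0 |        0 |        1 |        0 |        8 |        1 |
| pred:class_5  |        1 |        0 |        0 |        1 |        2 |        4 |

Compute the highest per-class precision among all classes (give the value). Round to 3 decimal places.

0.833

Per-class precision (TP/(TP+FP)):
  class_0: TP=5, FP=0+0+1+0+0=1 → 5/6 = 0.8333
  class_1: TP=3, FP=0+1+0+0+0=1 → 3/4 = 0.7500
  class_2: TP=9, FP=0+1+0+0+1=2 → 9/11 = 0.8182
  class_3: TP=6, FP=0+1+1+0+0=2 → 6/8 = 0.7500
  class_4: TP=8, FP=0+0+1+0+1=2 → 8/10 = 0.8000
  class_5: TP=4, FP=1+0+0+1+2=4 → 4/8 = 0.5000
Highest is class 'class_0' with precision = 0.833.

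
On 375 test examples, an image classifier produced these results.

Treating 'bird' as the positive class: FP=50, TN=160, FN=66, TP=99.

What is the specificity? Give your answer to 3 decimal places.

Specificity = TN/(TN+FP) = 160/(160+50) = 0.762

0.762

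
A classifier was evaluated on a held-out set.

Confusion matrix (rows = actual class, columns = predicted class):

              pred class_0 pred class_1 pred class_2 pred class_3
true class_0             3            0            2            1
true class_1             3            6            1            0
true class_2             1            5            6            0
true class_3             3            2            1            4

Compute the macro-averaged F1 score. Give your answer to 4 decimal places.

0.4939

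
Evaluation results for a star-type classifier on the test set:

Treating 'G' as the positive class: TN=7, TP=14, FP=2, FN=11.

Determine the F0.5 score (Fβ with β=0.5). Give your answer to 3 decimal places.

0.787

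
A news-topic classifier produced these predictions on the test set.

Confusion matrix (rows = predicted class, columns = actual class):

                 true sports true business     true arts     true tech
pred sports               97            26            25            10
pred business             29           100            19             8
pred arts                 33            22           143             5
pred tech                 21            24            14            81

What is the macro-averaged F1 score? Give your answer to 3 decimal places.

0.639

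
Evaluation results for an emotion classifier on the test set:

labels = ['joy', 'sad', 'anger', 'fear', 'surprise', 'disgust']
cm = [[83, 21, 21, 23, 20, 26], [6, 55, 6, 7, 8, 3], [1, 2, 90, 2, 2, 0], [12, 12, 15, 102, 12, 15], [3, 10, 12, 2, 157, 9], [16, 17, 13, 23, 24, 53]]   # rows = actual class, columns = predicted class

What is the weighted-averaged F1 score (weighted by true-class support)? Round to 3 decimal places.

0.599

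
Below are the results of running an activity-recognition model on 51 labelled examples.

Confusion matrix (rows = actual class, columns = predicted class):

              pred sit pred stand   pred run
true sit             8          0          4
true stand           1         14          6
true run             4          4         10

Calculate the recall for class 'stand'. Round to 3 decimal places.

0.667

Treat 'stand' as positive and all other classes as negative.
recall = TP/(TP+FN).
stand: TP=14, FN=1+6=7 → 14/21 = 0.6667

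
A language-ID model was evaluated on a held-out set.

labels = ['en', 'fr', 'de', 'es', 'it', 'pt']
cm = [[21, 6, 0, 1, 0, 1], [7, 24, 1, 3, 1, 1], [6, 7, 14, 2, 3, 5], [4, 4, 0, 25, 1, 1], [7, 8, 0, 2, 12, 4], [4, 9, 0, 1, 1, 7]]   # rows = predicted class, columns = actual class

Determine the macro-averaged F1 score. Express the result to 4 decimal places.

0.5198

Per-class F1 score (2·TP/(2·TP+FP+FN)):
  en: TP=21, FP=6+0+1+0+1=8, FN=7+6+4+7+4=28 → 42/78 = 0.53846
  fr: TP=24, FP=7+1+3+1+1=13, FN=6+7+4+8+9=34 → 48/95 = 0.50526
  de: TP=14, FP=6+7+2+3+5=23, FN=0+1+0+0+0=1 → 28/52 = 0.53846
  es: TP=25, FP=4+4+0+1+1=10, FN=1+3+2+2+1=9 → 50/69 = 0.72464
  it: TP=12, FP=7+8+0+2+4=21, FN=0+1+3+1+1=6 → 24/51 = 0.47059
  pt: TP=7, FP=4+9+0+1+1=15, FN=1+1+5+1+4=12 → 14/41 = 0.34146
Macro-F1 score = mean = (0.53846 + 0.50526 + 0.53846 + 0.72464 + 0.47059 + 0.34146) / 6 = 0.5198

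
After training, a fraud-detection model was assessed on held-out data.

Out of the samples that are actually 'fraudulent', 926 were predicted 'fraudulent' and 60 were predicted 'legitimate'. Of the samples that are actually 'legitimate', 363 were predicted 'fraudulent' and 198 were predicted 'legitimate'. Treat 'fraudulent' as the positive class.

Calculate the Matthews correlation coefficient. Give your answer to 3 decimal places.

0.377

MCC = (TP·TN − FP·FN) / √((TP+FP)(TP+FN)(TN+FP)(TN+FN))
Numerator = 926·198 − 363·60 = 161568
Denominator = √(1289·986·561·258) = √183955340052 = 428900.1516
MCC = 161568 / 428900.1516 = 0.377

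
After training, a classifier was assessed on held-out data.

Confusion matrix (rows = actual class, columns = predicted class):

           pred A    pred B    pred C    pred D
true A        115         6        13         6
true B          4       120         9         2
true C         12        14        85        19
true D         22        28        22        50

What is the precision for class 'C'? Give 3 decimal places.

One-vs-rest for 'C': TP = diagonal; FP = other classes predicted 'C'; FN = 'C' predicted as other.
precision = TP/(TP+FP).
C: TP=85, FP=13+9+22=44 → 85/129 = 0.6589

0.659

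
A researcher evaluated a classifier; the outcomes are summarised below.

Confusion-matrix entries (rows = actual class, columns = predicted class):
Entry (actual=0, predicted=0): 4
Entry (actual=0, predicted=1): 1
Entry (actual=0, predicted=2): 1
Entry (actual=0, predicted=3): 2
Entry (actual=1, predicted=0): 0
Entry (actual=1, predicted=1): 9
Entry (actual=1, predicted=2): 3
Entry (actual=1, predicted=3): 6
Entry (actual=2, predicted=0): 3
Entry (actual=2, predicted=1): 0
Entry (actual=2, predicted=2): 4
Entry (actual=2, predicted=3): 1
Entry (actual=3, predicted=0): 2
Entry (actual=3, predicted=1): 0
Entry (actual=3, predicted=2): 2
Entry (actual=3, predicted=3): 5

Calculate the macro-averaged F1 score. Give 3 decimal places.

0.498

Per-class F1 score (2·TP/(2·TP+FP+FN)):
  0: TP=4, FP=0+3+2=5, FN=1+1+2=4 → 8/17 = 0.4706
  1: TP=9, FP=1+0+0=1, FN=0+3+6=9 → 18/28 = 0.6429
  2: TP=4, FP=1+3+2=6, FN=3+0+1=4 → 8/18 = 0.4444
  3: TP=5, FP=2+6+1=9, FN=2+0+2=4 → 10/23 = 0.4348
Macro-F1 score = mean = (0.4706 + 0.6429 + 0.4444 + 0.4348) / 4 = 0.498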